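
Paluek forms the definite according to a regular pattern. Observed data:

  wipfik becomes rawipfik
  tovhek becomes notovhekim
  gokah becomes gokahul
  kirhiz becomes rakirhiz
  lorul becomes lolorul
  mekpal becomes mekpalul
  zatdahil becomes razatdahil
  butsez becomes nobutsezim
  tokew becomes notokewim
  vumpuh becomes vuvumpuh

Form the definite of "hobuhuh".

mekpal and lorul both end in -l yet inflect differently (mekpalul, lolorul), so the final letter is not what conditions the rule; the last vowel is.
"hobuhuh" has last vowel 'u'. The stems whose last vowel is 'u' (lorul → lolorul, vumpuh → vuvumpuh) repeat the first consonant+vowel as a prefix.
So hobuhuh → hohobuhuh.

hohobuhuh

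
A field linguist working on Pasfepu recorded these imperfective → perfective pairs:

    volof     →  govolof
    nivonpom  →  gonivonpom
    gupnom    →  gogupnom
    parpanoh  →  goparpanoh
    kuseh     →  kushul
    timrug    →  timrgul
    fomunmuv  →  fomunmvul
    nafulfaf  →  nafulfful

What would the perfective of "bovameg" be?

parpanoh and kuseh both end in -h yet inflect differently (goparpanoh, kushul), so the final letter is not what conditions the rule; the last vowel is.
"bovameg" has last vowel 'e'. The one such stem in the data (kuseh → kushul) deletes the last vowel and adds -ul (as do timrug, fomunmuv), so the same rule applies.
The other pattern: stems whose last vowel is 'o' add the prefix go-.
So bovameg → bovamgul.

bovamgul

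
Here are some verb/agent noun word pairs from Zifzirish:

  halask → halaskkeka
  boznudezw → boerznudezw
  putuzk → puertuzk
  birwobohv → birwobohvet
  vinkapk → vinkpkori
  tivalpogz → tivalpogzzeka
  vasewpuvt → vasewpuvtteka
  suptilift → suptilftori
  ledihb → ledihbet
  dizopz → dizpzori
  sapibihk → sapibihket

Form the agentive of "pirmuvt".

pirmuvtteka

"pirmuvt" has second-to-last letter 'v'. The one such stem in the data (vasewpuvt → vasewpuvtteka) doubles the final consonant and adds -eka (as do tivalpogz, halask), so the same rule applies.
The other patterns: stems whose second-to-last letter is 'z' insert -er- after the first vowel; stems whose second-to-last letter is 'h' add -et; stems whose second-to-last letter is 'f' or 'p' delete the last vowel and add -ori.
So pirmuvt → pirmuvtteka.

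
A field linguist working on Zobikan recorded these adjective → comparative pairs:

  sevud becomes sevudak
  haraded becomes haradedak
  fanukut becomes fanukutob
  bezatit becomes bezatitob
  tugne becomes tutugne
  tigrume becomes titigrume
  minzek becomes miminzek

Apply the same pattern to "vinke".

sevud and fanukut both have last vowel 'u' yet inflect differently (sevudak, fanukutob), so the last vowel is not what conditions the rule; the final letter is.
"vinke" ends in -e. The stems ending in -e (tugne → tutugne, tigrume → titigrume) repeat the first consonant+vowel as a prefix.
So vinke → vivinke.

vivinke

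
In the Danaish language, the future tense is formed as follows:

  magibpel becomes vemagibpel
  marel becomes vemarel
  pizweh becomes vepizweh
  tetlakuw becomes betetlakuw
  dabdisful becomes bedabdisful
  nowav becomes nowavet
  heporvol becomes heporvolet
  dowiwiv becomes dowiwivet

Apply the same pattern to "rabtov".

magibpel and dabdisful both end in -l yet inflect differently (vemagibpel, bedabdisful), so the final letter is not what conditions the rule; the last vowel is.
"rabtov" has last vowel 'o'. The one such stem in the data (heporvol → heporvolet) adds -et, so the same rule applies.
The other patterns: stems whose last vowel is 'e' add the prefix ve-; stems whose last vowel is 'u' add the prefix be-.
So rabtov → rabtovet.

rabtovet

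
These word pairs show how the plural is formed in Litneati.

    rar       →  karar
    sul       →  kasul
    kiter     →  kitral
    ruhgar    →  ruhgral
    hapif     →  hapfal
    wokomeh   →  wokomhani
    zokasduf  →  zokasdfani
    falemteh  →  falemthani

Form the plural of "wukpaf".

wukpfal

"wukpaf" has 2 vowels. The stems with 2 vowels (kiter → kitral, ruhgar → ruhgral, hapif → hapfal) delete the last vowel and add -al.
The other patterns: stems with 1 vowel add the prefix ka-; stems with 3 vowels delete the last vowel and add -ani.
So wukpaf → wukpfal.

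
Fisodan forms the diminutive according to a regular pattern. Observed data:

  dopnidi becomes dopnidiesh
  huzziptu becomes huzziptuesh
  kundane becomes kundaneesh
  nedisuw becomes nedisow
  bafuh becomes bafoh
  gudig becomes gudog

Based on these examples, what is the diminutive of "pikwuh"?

pikwoh

huzziptu and nedisuw both have last vowel 'u' yet inflect differently (huzziptuesh, nedisow), so the last vowel is not what conditions the rule; whether the stem ends in a vowel or a consonant is.
"pikwuh" ends in a consonant. The stems ending in a consonant (nedisuw → nedisow, bafuh → bafoh, gudig → gudog) change the last vowel to 'o'.
The other pattern: stems ending in a vowel add -esh.
So pikwuh → pikwoh.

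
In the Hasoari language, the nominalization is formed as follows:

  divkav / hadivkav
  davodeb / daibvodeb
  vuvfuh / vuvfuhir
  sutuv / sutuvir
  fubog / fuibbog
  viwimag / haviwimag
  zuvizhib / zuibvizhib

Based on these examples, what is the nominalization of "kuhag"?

hakuhag

sutuv and divkav both end in -v yet inflect differently (sutuvir, hadivkav), so the final letter is not what conditions the rule; the last vowel is.
"kuhag" has last vowel 'a'. The stems whose last vowel is 'a' (divkav → hadivkav, viwimag → haviwimag) add the prefix ha-.
So kuhag → hakuhag.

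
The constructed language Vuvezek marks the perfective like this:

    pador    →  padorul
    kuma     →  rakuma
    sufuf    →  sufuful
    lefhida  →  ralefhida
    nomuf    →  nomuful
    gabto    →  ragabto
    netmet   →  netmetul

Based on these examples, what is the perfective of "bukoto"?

gabto and pador both have last vowel 'o' yet inflect differently (ragabto, padorul), so the last vowel is not what conditions the rule; whether the stem ends in a vowel or a consonant is.
"bukoto" ends in a vowel. The stems ending in a vowel (kuma → rakuma, gabto → ragabto, lefhida → ralefhida) add the prefix ra-.
The other pattern: stems ending in a consonant add -ul.
So bukoto → rabukoto.

rabukoto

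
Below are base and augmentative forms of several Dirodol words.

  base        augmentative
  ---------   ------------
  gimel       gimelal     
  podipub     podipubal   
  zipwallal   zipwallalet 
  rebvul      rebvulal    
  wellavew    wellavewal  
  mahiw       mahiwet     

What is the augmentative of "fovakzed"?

gimel and zipwallal both end in -l yet inflect differently (gimelal, zipwallalet), so the final letter is not what conditions the rule; the last vowel is.
"fovakzed" has last vowel 'e'. The stems whose last vowel is 'e' (gimel → gimelal, wellavew → wellavewal) add -al.
So fovakzed → fovakzedal.

fovakzedal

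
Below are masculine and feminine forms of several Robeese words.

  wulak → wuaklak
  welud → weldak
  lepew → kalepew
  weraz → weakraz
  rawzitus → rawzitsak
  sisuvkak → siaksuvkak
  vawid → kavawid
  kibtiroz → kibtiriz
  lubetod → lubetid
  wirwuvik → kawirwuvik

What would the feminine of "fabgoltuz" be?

fabgoltzak

kibtiroz and weraz both end in -z yet inflect differently (kibtiriz, weakraz), so the final letter is not what conditions the rule; the last vowel is.
"fabgoltuz" has last vowel 'u'. The stems whose last vowel is 'u' (welud → weldak, rawzitus → rawzitsak) delete the last vowel and add -ak.
The other patterns: stems whose last vowel is 'o' change the last vowel to 'i'; stems whose last vowel is 'a' insert -ak- after the first vowel; stems whose last vowel is 'e' or 'i' add the prefix ka-.
So fabgoltuz → fabgoltzak.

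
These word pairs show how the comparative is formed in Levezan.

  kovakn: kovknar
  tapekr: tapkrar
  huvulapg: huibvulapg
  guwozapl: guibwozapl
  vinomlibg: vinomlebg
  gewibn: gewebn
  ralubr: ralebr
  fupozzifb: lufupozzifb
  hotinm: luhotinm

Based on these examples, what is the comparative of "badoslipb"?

baibdoslipb

"badoslipb" has second-to-last letter 'p'. The stems whose second-to-last letter is 'p' (huvulapg → huibvulapg, guwozapl → guibwozapl) insert -ib- after the first vowel.
The other patterns: stems whose second-to-last letter is 'k' delete the last vowel and add -ar; stems whose second-to-last letter is 'b' change the last vowel to 'e'; stems whose second-to-last letter is 'f' or 'n' add the prefix lu-.
So badoslipb → baibdoslipb.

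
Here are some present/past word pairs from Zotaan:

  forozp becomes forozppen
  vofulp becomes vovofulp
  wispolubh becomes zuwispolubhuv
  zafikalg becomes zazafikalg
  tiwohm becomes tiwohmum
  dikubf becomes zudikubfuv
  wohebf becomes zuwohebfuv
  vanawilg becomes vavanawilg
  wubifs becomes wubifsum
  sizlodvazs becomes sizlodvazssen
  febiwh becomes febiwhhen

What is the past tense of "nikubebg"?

"nikubebg" has second-to-last letter 'b'. The stems whose second-to-last letter is 'b' (wispolubh → zuwispolubhuv, dikubf → zudikubfuv, wohebf → zuwohebfuv) add zu- … -uv around the stem.
So nikubebg → zunikubebguv.

zunikubebguv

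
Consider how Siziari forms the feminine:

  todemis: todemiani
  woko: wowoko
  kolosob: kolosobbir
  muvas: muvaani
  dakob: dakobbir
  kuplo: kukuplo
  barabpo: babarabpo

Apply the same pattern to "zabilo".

woko and dakob both have last vowel 'o' yet inflect differently (wowoko, dakobbir), so the last vowel is not what conditions the rule; the final letter is.
"zabilo" ends in -o. The stems ending in -o (woko → wowoko, barabpo → babarabpo, kuplo → kukuplo) repeat the first consonant+vowel as a prefix.
So zabilo → zazabilo.

zazabilo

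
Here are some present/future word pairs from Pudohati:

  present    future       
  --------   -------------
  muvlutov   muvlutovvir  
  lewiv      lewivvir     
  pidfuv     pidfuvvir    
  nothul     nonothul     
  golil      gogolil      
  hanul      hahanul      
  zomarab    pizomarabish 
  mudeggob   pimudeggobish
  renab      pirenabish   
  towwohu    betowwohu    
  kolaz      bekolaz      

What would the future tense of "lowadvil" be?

lolowadvil

pidfuv and nothul both have last vowel 'u' yet inflect differently (pidfuvvir, nonothul), so the last vowel is not what conditions the rule; the final letter is.
"lowadvil" ends in -l. The stems ending in -l (nothul → nonothul, golil → gogolil, hanul → hahanul) repeat the first consonant+vowel as a prefix.
The other patterns: stems ending in -v double the final consonant and add -ir; stems ending in -b add pi- … -ish around the stem; stems ending in -u or -z add the prefix be-.
So lowadvil → lolowadvil.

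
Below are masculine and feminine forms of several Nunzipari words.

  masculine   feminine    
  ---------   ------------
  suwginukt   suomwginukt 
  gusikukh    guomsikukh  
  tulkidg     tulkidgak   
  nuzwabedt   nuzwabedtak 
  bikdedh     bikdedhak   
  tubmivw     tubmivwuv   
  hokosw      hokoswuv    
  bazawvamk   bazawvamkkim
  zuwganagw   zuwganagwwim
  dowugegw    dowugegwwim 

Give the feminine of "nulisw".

"nulisw" has second-to-last letter 's'. The one such stem in the data (hokosw → hokoswuv) adds -uv, so the same rule applies.
So nulisw → nuliswuv.

nuliswuv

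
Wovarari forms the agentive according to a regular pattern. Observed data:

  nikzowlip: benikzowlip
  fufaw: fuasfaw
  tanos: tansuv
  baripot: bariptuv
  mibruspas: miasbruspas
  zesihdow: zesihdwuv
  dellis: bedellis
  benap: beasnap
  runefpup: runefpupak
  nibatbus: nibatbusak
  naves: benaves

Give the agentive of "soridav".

soasridav

"soridav" has last vowel 'a'. The stems whose last vowel is 'a' (benap → beasnap, mibruspas → miasbruspas, fufaw → fuasfaw) insert -as- after the first vowel.
The other patterns: stems whose last vowel is 'o' delete the last vowel and add -uv; stems whose last vowel is 'e' or 'i' add the prefix be-; stems whose last vowel is 'u' add -ak.
So soridav → soasridav.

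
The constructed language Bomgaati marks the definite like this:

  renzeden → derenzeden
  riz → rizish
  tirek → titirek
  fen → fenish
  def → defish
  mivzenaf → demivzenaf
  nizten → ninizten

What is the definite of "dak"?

dakish

fen and nizten both end in -n yet inflect differently (fenish, ninizten), so the final letter is not what conditions the rule; the number of vowels is.
"dak" has 1 vowel. The stems with 1 vowel (fen → fenish, def → defish, riz → rizish) add -ish.
The other patterns: stems with 2 vowels repeat the first consonant+vowel as a prefix; stems with 3 vowels add the prefix de-.
So dak → dakish.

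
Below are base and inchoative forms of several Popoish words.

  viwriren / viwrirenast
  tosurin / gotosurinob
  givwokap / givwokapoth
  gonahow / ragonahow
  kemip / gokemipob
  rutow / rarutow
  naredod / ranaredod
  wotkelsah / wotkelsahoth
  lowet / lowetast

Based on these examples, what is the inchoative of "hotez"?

"hotez" has last vowel 'e'. The stems whose last vowel is 'e' (viwriren → viwrirenast, lowet → lowetast) add -ast.
The other patterns: stems whose last vowel is 'o' add the prefix ra-; stems whose last vowel is 'a' add -oth; stems whose last vowel is 'i' add go- … -ob around the stem.
So hotez → hotezast.

hotezast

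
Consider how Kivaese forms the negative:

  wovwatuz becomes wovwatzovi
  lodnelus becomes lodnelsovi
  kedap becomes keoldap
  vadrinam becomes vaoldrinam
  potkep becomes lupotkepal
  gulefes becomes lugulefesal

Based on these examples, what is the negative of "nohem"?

lunohemal

kedap and potkep both end in -p yet inflect differently (keoldap, lupotkepal), so the final letter is not what conditions the rule; the last vowel is.
"nohem" has last vowel 'e'. The stems whose last vowel is 'e' (potkep → lupotkepal, gulefes → lugulefesal) add lu- … -al around the stem.
The other patterns: stems whose last vowel is 'u' delete the last vowel and add -ovi; stems whose last vowel is 'a' insert -ol- after the first vowel.
So nohem → lunohemal.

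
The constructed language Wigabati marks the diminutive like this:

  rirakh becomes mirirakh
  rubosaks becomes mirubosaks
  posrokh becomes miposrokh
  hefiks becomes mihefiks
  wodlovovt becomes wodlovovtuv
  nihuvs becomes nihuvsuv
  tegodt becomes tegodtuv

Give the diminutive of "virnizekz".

mivirnizekz

rubosaks and nihuvs both end in -s yet inflect differently (mirubosaks, nihuvsuv), so the final letter is not what conditions the rule; the second-to-last letter is.
"virnizekz" has second-to-last letter 'k'. The stems whose second-to-last letter is 'k' (rirakh → mirirakh, rubosaks → mirubosaks, posrokh → miposrokh) add the prefix mi-.
So virnizekz → mivirnizekz.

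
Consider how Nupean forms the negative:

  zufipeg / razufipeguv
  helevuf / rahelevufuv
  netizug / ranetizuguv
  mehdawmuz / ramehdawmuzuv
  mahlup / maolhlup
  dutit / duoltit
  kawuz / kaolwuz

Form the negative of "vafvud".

mehdawmuz and kawuz both end in -z yet inflect differently (ramehdawmuzuv, kaolwuz), so the final letter is not what conditions the rule; the number of vowels is.
"vafvud" has 2 vowels. The stems with 2 vowels (mahlup → maolhlup, dutit → duoltit, kawuz → kaolwuz) insert -ol- after the first vowel.
The other pattern: stems with 3 vowels add ra- … -uv around the stem.
So vafvud → vaolfvud.

vaolfvud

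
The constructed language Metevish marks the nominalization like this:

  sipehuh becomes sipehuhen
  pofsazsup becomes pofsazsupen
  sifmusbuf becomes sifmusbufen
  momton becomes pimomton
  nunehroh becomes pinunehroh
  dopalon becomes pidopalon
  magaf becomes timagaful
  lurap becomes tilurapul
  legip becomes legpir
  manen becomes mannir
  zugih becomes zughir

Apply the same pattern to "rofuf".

sipehuh and nunehroh both end in -h yet inflect differently (sipehuhen, pinunehroh), so the final letter is not what conditions the rule; the last vowel is.
"rofuf" has last vowel 'u'. The stems whose last vowel is 'u' (sipehuh → sipehuhen, pofsazsup → pofsazsupen, sifmusbuf → sifmusbufen) add -en.
The other patterns: stems whose last vowel is 'o' add the prefix pi-; stems whose last vowel is 'a' add ti- … -ul around the stem; stems whose last vowel is 'e' or 'i' delete the last vowel and add -ir.
So rofuf → rofufen.

rofufen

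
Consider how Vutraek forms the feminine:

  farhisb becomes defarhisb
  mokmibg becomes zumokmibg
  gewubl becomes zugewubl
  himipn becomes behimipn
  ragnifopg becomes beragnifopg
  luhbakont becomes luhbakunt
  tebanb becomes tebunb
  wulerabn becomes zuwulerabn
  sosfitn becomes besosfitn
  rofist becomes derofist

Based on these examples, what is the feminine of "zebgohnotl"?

farhisb and tebanb both end in -b yet inflect differently (defarhisb, tebunb), so the final letter is not what conditions the rule; the second-to-last letter is.
"zebgohnotl" has second-to-last letter 't'. The one such stem in the data (sosfitn → besosfitn) adds the prefix be-, so the same rule applies.
The other patterns: stems whose second-to-last letter is 'b' add the prefix zu-; stems whose second-to-last letter is 's' add the prefix de-; stems whose second-to-last letter is 'n' change the last vowel to 'u'.
So zebgohnotl → bezebgohnotl.

bezebgohnotl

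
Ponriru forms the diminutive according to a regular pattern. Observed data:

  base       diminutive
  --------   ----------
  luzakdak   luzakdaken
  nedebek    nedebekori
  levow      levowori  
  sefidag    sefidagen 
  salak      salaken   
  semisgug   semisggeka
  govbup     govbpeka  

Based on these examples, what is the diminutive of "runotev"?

runotevori

nedebek and salak both end in -k yet inflect differently (nedebekori, salaken), so the final letter is not what conditions the rule; the last vowel is.
"runotev" has last vowel 'e'. The one such stem in the data (nedebek → nedebekori) adds -ori, so the same rule applies.
The other patterns: stems whose last vowel is 'u' delete the last vowel and add -eka; stems whose last vowel is 'a' add -en.
So runotev → runotevori.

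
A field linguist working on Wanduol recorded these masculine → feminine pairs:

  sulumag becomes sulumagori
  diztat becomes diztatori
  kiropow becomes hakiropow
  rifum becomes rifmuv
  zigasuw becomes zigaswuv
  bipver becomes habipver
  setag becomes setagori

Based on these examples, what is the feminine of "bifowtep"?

habifowtep

zigasuw and kiropow both end in -w yet inflect differently (zigaswuv, hakiropow), so the final letter is not what conditions the rule; the last vowel is.
"bifowtep" has last vowel 'e'. The one such stem in the data (bipver → habipver) adds the prefix ha-, so the same rule applies.
The other patterns: stems whose last vowel is 'u' delete the last vowel and add -uv; stems whose last vowel is 'a' add -ori.
So bifowtep → habifowtep.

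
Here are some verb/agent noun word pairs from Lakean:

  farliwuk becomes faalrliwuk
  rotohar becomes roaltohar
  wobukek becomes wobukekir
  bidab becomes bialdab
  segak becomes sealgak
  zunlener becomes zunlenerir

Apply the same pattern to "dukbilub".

dualkbilub

zunlener and rotohar both end in -r yet inflect differently (zunlenerir, roaltohar), so the final letter is not what conditions the rule; the last vowel is.
"dukbilub" has last vowel 'u'. The one such stem in the data (farliwuk → faalrliwuk) inserts -al- after the first vowel (as do rotohar, segak), so the same rule applies.
So dukbilub → dualkbilub.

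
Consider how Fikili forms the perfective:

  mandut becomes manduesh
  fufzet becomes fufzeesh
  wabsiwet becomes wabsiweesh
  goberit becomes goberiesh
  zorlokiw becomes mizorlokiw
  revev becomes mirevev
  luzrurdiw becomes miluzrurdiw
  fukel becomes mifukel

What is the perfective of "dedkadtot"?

goberit and zorlokiw both have last vowel 'i' yet inflect differently (goberiesh, mizorlokiw), so the last vowel is not what conditions the rule; the final letter is.
"dedkadtot" ends in -t. The stems ending in -t (mandut → manduesh, fufzet → fufzeesh, wabsiwet → wabsiweesh) drop the final letter and add -esh.
So dedkadtot → dedkadtoesh.

dedkadtoesh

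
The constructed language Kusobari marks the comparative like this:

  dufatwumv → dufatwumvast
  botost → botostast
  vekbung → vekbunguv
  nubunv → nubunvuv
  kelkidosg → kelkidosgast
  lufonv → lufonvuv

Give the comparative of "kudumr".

vekbung and kelkidosg both end in -g yet inflect differently (vekbunguv, kelkidosgast), so the final letter is not what conditions the rule; the second-to-last letter is.
"kudumr" has second-to-last letter 'm'. The one such stem in the data (dufatwumv → dufatwumvast) adds -ast, so the same rule applies.
The other pattern: stems whose second-to-last letter is 'n' add -uv.
So kudumr → kudumrast.

kudumrast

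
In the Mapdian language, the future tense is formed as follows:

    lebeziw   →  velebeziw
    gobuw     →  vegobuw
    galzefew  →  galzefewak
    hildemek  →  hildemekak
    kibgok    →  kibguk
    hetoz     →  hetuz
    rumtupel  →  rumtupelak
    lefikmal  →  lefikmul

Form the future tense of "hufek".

hufekak

galzefew and lebeziw both end in -w yet inflect differently (galzefewak, velebeziw), so the final letter is not what conditions the rule; the last vowel is.
"hufek" has last vowel 'e'. The stems whose last vowel is 'e' (galzefew → galzefewak, rumtupel → rumtupelak, hildemek → hildemekak) add -ak.
So hufek → hufekak.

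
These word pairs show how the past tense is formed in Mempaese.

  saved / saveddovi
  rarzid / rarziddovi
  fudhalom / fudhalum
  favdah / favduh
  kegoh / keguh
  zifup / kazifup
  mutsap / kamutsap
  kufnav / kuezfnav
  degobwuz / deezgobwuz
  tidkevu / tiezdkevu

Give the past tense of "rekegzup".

"rekegzup" ends in -p. The stems ending in -p (zifup → kazifup, mutsap → kamutsap) add the prefix ka-.
The other patterns: stems ending in -d double the final consonant and add -ovi; stems ending in -h or -m change the last vowel to 'u'; stems ending in -u, -v or -z insert -ez- after the first vowel.
So rekegzup → karekegzup.

karekegzup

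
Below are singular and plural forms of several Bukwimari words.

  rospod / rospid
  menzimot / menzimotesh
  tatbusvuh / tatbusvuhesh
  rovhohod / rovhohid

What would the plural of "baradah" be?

baradahesh

"baradah" ends in -h. The one such stem in the data (tatbusvuh → tatbusvuhesh) adds -esh, so the same rule applies.
So baradah → baradahesh.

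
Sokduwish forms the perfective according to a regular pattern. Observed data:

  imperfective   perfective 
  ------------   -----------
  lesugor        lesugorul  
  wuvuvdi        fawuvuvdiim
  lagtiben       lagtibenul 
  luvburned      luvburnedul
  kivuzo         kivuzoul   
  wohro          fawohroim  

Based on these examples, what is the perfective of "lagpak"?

"lagpak" begins with l-. The stems beginning with l- (lesugor → lesugorul, lagtiben → lagtibenul, luvburned → luvburnedul) add -ul.
The other pattern: stems beginning with w- add fa- … -im around the stem.
So lagpak → lagpakul.

lagpakul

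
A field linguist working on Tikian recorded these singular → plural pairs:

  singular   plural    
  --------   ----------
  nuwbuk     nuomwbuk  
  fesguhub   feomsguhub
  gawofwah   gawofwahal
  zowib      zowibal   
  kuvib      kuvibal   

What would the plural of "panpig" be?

panpigal

fesguhub and zowib both end in -b yet inflect differently (feomsguhub, zowibal), so the final letter is not what conditions the rule; the last vowel is.
"panpig" has last vowel 'i'. The stems whose last vowel is 'i' (zowib → zowibal, kuvib → kuvibal) add -al.
So panpig → panpigal.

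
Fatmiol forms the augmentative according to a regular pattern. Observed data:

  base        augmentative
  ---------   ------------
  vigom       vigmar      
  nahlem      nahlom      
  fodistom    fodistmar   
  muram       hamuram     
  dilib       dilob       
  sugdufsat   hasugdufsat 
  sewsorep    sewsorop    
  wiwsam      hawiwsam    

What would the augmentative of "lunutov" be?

"lunutov" has last vowel 'o'. The stems whose last vowel is 'o' (vigom → vigmar, fodistom → fodistmar) delete the last vowel and add -ar.
The other patterns: stems whose last vowel is 'a' add the prefix ha-; stems whose last vowel is 'e' or 'i' change the last vowel to 'o'.
So lunutov → lunutvar.

lunutvar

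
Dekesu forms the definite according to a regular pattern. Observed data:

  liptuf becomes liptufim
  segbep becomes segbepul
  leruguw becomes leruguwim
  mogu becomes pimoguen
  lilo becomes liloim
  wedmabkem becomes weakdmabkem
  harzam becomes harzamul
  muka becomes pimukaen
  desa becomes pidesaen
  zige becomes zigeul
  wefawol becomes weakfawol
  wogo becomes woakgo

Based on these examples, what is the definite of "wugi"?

lilo and wogo both end in -o yet inflect differently (liloim, woakgo), so the final letter is not what conditions the rule; the first letter is.
"wugi" begins with w-. The stems beginning with w- (wefawol → weakfawol, wogo → woakgo, wedmabkem → weakdmabkem) insert -ak- after the first vowel.
The other patterns: stems beginning with d- or m- add pi- … -en around the stem; stems beginning with l- add -im; stems beginning with h-, s- or z- add -ul.
So wugi → wuakgi.

wuakgi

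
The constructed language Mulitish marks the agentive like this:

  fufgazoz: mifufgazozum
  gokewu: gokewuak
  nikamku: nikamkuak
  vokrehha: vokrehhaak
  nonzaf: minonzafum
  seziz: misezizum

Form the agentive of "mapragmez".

mimapragmezum

nonzaf and vokrehha both have last vowel 'a' yet inflect differently (minonzafum, vokrehhaak), so the last vowel is not what conditions the rule; whether the stem ends in a vowel or a consonant is.
"mapragmez" ends in a consonant. The stems ending in a consonant (nonzaf → minonzafum, fufgazoz → mifufgazozum, seziz → misezizum) add mi- … -um around the stem.
The other pattern: stems ending in a vowel add -ak.
So mapragmez → mimapragmezum.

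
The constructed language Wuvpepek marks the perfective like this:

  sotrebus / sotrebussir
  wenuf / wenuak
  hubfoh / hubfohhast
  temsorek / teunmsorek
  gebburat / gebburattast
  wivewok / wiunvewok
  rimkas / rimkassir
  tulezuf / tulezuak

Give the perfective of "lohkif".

wenuf and sotrebus both have last vowel 'u' yet inflect differently (wenuak, sotrebussir), so the last vowel is not what conditions the rule; the final letter is.
"lohkif" ends in -f. The stems ending in -f (wenuf → wenuak, tulezuf → tulezuak) drop the final letter and add -ak.
The other patterns: stems ending in -s double the final consonant and add -ir; stems ending in -k insert -un- after the first vowel; stems ending in -h or -t double the final consonant and add -ast.
So lohkif → lohkiak.

lohkiak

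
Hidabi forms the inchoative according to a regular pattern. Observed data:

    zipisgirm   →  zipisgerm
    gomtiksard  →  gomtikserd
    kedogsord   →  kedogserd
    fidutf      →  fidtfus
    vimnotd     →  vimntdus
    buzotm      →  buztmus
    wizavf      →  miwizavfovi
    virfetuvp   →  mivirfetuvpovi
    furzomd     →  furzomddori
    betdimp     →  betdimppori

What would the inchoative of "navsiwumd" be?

navsiwumddori

gomtiksard and vimnotd both end in -d yet inflect differently (gomtikserd, vimntdus), so the final letter is not what conditions the rule; the second-to-last letter is.
"navsiwumd" has second-to-last letter 'm'. The stems whose second-to-last letter is 'm' (furzomd → furzomddori, betdimp → betdimppori) double the final consonant and add -ori.
So navsiwumd → navsiwumddori.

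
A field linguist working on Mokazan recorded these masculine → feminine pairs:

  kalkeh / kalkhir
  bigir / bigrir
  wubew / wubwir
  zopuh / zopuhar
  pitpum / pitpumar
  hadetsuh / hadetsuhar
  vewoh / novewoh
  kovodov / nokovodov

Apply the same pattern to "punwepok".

nopunwepok

kalkeh and zopuh both end in -h yet inflect differently (kalkhir, zopuhar), so the final letter is not what conditions the rule; the last vowel is.
"punwepok" has last vowel 'o'. The stems whose last vowel is 'o' (vewoh → novewoh, kovodov → nokovodov) add the prefix no-.
The other patterns: stems whose last vowel is 'e' or 'i' delete the last vowel and add -ir; stems whose last vowel is 'u' add -ar.
So punwepok → nopunwepok.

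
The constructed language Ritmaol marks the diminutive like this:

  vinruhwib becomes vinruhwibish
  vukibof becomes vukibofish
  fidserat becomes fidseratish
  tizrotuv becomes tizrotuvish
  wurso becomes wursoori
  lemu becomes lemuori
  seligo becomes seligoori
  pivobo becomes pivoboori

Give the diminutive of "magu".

maguori

vukibof and wurso both have last vowel 'o' yet inflect differently (vukibofish, wursoori), so the last vowel is not what conditions the rule; whether the stem ends in a vowel or a consonant is.
"magu" ends in a vowel. The stems ending in a vowel (wurso → wursoori, lemu → lemuori, seligo → seligoori) add -ori.
So magu → maguori.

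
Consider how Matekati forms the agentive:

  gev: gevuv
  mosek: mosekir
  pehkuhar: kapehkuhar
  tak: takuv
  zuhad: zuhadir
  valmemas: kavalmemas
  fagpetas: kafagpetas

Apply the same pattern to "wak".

wakuv

tak and mosek both end in -k yet inflect differently (takuv, mosekir), so the final letter is not what conditions the rule; the number of vowels is.
"wak" has 1 vowel. The stems with 1 vowel (gev → gevuv, tak → takuv) add -uv.
So wak → wakuv.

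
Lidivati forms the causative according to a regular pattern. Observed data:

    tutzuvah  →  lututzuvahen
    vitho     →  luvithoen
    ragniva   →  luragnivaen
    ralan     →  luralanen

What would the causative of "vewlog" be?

luvewlogen

Every pair shown (tutzuvah → lututzuvahen, vitho → luvithoen, ragniva → luragnivaen, …) follows the same rule: add lu- … -en around the stem.
So vewlog → luvewlogen.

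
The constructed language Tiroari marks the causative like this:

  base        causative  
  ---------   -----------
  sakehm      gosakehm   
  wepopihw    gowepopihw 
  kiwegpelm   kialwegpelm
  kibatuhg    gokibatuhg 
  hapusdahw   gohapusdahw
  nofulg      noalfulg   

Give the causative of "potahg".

gopotahg

kibatuhg and nofulg both end in -g yet inflect differently (gokibatuhg, noalfulg), so the final letter is not what conditions the rule; the second-to-last letter is.
"potahg" has second-to-last letter 'h'. The stems whose second-to-last letter is 'h' (hapusdahw → gohapusdahw, wepopihw → gowepopihw, kibatuhg → gokibatuhg) add the prefix go-.
So potahg → gopotahg.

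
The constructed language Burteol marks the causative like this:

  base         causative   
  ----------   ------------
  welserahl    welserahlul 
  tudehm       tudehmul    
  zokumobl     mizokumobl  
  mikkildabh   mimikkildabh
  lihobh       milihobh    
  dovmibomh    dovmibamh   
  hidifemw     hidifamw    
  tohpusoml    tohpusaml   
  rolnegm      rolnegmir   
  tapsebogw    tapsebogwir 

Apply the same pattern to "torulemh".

torulamh

welserahl and zokumobl both end in -l yet inflect differently (welserahlul, mizokumobl), so the final letter is not what conditions the rule; the second-to-last letter is.
"torulemh" has second-to-last letter 'm'. The stems whose second-to-last letter is 'm' (dovmibomh → dovmibamh, hidifemw → hidifamw, tohpusoml → tohpusaml) change the last vowel to 'a'.
So torulemh → torulamh.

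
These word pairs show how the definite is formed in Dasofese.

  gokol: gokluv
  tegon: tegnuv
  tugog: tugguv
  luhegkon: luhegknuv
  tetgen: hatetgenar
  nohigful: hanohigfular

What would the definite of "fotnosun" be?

hafotnosunar

tegon and tetgen both end in -n yet inflect differently (tegnuv, hatetgenar), so the final letter is not what conditions the rule; the last vowel is.
"fotnosun" has last vowel 'u'. The one such stem in the data (nohigful → hanohigfular) adds ha- … -ar around the stem, so the same rule applies.
So fotnosun → hafotnosunar.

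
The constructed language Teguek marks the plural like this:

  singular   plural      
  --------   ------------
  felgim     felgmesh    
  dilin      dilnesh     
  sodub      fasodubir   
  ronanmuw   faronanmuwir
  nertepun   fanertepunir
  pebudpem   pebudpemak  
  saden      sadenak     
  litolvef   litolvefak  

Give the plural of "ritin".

dilin and nertepun both end in -n yet inflect differently (dilnesh, fanertepunir), so the final letter is not what conditions the rule; the last vowel is.
"ritin" has last vowel 'i'. The stems whose last vowel is 'i' (felgim → felgmesh, dilin → dilnesh) delete the last vowel and add -esh.
The other patterns: stems whose last vowel is 'u' add fa- … -ir around the stem; stems whose last vowel is 'e' add -ak.
So ritin → ritnesh.

ritnesh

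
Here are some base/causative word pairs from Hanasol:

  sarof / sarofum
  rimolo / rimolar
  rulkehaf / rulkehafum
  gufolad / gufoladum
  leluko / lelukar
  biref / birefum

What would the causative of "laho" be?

lahar

"laho" ends in -o. The stems ending in -o (rimolo → rimolar, leluko → lelukar) drop the final letter and add -ar.
The other pattern: stems ending in -d or -f add -um.
So laho → lahar.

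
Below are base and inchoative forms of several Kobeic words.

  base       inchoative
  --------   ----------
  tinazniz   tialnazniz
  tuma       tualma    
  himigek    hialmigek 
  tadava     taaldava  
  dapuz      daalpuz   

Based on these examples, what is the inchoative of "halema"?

haallema

Every pair shown (tinazniz → tialnazniz, tuma → tualma, himigek → hialmigek, …) follows the same rule: insert -al- after the first vowel.
So halema → haallema.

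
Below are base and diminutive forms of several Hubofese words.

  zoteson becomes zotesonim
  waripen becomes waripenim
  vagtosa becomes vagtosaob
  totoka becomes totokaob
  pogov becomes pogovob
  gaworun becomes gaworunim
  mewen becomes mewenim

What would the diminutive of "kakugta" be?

zoteson and pogov both have last vowel 'o' yet inflect differently (zotesonim, pogovob), so the last vowel is not what conditions the rule; the final letter is.
"kakugta" ends in -a. The stems ending in -a (totoka → totokaob, vagtosa → vagtosaob) add -ob.
So kakugta → kakugtaob.

kakugtaob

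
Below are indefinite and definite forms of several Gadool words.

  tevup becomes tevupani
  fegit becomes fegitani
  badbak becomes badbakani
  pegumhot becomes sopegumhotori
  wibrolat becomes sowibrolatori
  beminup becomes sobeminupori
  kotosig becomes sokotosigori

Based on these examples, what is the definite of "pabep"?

fegit and pegumhot both end in -t yet inflect differently (fegitani, sopegumhotori), so the final letter is not what conditions the rule; the number of vowels is.
"pabep" has 2 vowels. The stems with 2 vowels (tevup → tevupani, fegit → fegitani, badbak → badbakani) add -ani.
So pabep → pabepani.

pabepani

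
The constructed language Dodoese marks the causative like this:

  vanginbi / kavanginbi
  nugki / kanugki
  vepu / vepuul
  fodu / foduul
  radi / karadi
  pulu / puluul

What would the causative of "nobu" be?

nobuul

"nobu" ends in -u. The stems ending in -u (fodu → foduul, pulu → puluul, vepu → vepuul) add -ul.
The other pattern: stems ending in -i add the prefix ka-.
So nobu → nobuul.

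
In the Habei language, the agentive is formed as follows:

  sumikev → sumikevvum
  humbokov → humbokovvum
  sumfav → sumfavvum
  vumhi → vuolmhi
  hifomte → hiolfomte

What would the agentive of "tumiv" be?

tumivvum

sumikev and hifomte both have last vowel 'e' yet inflect differently (sumikevvum, hiolfomte), so the last vowel is not what conditions the rule; the final letter is.
"tumiv" ends in -v. The stems ending in -v (sumikev → sumikevvum, humbokov → humbokovvum, sumfav → sumfavvum) double the final consonant and add -um.
The other pattern: stems ending in -e or -i insert -ol- after the first vowel.
So tumiv → tumivvum.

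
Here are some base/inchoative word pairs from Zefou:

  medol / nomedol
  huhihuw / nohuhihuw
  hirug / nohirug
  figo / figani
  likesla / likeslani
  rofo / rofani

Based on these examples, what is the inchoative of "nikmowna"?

medol and figo both have last vowel 'o' yet inflect differently (nomedol, figani), so the last vowel is not what conditions the rule; whether the stem ends in a vowel or a consonant is.
"nikmowna" ends in a vowel. The stems ending in a vowel (figo → figani, likesla → likeslani, rofo → rofani) drop the final letter and add -ani.
So nikmowna → nikmownani.

nikmownani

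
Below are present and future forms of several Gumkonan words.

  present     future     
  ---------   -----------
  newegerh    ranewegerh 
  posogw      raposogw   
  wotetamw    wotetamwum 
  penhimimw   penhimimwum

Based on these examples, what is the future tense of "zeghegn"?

razeghegn

"zeghegn" has second-to-last letter 'g'. The one such stem in the data (posogw → raposogw) adds the prefix ra-, so the same rule applies.
So zeghegn → razeghegn.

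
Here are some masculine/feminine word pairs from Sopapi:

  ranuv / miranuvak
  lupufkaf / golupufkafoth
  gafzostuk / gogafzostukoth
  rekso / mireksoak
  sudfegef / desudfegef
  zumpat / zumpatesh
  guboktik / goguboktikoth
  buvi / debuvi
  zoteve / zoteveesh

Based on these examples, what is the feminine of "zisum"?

sudfegef and lupufkaf both end in -f yet inflect differently (desudfegef, golupufkafoth), so the final letter is not what conditions the rule; the first letter is.
"zisum" begins with z-. The stems beginning with z- (zoteve → zoteveesh, zumpat → zumpatesh) add -esh.
The other patterns: stems beginning with b- or s- add the prefix de-; stems beginning with r- add mi- … -ak around the stem; stems beginning with g- or l- add go- … -oth around the stem.
So zisum → zisumesh.

zisumesh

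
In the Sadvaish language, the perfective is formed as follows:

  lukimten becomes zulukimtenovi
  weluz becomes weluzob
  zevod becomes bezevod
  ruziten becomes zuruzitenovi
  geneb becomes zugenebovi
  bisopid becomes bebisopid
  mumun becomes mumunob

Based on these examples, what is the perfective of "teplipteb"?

zutepliptebovi

mumun and ruziten both end in -n yet inflect differently (mumunob, zuruzitenovi), so the final letter is not what conditions the rule; the last vowel is.
"teplipteb" has last vowel 'e'. The stems whose last vowel is 'e' (ruziten → zuruzitenovi, lukimten → zulukimtenovi, geneb → zugenebovi) add zu- … -ovi around the stem.
The other patterns: stems whose last vowel is 'u' add -ob; stems whose last vowel is 'i' or 'o' add the prefix be-.
So teplipteb → zutepliptebovi.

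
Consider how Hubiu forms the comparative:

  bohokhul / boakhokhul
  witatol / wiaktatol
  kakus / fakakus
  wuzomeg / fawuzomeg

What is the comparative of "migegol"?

miakgegol

bohokhul and kakus both have last vowel 'u' yet inflect differently (boakhokhul, fakakus), so the last vowel is not what conditions the rule; the final letter is.
"migegol" ends in -l. The stems ending in -l (bohokhul → boakhokhul, witatol → wiaktatol) insert -ak- after the first vowel.
The other pattern: stems ending in -g or -s add the prefix fa-.
So migegol → miakgegol.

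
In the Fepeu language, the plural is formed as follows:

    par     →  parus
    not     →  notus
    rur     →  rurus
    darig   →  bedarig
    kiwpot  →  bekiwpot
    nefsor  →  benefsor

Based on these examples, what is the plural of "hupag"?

not and kiwpot both end in -t yet inflect differently (notus, bekiwpot), so the final letter is not what conditions the rule; the number of vowels is.
"hupag" has 2 vowels. The stems with 2 vowels (darig → bedarig, kiwpot → bekiwpot, nefsor → benefsor) add the prefix be-.
The other pattern: stems with 1 vowel add -us.
So hupag → behupag.

behupag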